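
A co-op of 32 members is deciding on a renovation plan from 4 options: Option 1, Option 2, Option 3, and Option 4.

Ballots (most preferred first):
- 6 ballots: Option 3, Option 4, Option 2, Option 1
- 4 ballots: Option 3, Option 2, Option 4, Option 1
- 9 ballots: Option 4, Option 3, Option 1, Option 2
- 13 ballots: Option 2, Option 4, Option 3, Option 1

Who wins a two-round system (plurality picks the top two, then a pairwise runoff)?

Round 1 first-place votes: Option 1 0, Option 2 13, Option 3 10, Option 4 9. Option 2 and Option 3 advance.
Runoff: Option 2 is ranked above Option 3 on 13 ballots, Option 3 above Option 2 on 19.

Option 3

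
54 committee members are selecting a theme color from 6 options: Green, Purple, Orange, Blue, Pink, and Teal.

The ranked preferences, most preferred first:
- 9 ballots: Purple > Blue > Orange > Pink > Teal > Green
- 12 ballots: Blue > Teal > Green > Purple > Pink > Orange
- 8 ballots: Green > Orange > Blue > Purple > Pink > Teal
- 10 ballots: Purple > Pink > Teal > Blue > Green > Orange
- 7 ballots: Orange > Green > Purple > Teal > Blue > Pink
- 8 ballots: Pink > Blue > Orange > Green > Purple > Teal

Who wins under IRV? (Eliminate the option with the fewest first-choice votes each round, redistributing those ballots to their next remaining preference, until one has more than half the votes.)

Round 1: Green 8, Purple 19, Orange 7, Blue 12, Pink 8, Teal 0. Teal eliminated.
Round 2: Green 8, Purple 19, Orange 7, Blue 12, Pink 8. Orange eliminated.
Round 3: Green 15, Purple 19, Blue 12, Pink 8. Pink eliminated.
Round 4: Green 15, Purple 19, Blue 20. Green eliminated.
Round 5: Purple 26, Blue 28. Blue has a majority (≥28).

Blue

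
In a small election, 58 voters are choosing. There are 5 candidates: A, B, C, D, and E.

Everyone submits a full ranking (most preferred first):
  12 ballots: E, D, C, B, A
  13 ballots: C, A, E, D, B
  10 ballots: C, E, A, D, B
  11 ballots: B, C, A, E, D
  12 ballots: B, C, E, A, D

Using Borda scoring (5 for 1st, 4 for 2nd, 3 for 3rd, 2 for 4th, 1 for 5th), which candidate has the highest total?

C

A: 12×1 + 13×4 + 10×3 + 11×3 + 12×2 = 151
B: 12×2 + 13×1 + 10×1 + 11×5 + 12×5 = 162
C: 12×3 + 13×5 + 10×5 + 11×4 + 12×4 = 243
D: 12×4 + 13×2 + 10×2 + 11×1 + 12×1 = 117
E: 12×5 + 13×3 + 10×4 + 11×2 + 12×3 = 197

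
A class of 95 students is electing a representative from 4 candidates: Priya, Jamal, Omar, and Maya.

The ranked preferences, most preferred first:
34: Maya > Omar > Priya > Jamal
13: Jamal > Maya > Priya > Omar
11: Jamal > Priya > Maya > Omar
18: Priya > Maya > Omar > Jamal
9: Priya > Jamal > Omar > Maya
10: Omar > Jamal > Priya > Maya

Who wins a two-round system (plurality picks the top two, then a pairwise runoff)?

Round 1 first-place votes: Priya 27, Jamal 24, Omar 10, Maya 34. Maya and Priya advance.
Runoff: Maya is ranked above Priya on 47 ballots, Priya above Maya on 48.

Priya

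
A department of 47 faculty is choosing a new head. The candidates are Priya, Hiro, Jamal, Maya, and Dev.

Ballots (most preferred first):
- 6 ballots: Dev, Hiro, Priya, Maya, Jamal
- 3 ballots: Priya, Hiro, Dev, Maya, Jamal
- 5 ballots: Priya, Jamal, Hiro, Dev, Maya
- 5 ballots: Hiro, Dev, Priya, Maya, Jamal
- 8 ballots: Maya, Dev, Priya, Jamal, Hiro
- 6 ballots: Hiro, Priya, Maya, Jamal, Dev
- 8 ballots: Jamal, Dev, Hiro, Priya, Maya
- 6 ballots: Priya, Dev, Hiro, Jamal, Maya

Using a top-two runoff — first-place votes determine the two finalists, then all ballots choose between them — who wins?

Hiro

Round 1 first-place votes: Priya 14, Hiro 11, Jamal 8, Maya 8, Dev 6. Priya and Hiro advance.
Runoff: Priya is ranked above Hiro on 22 ballots, Hiro above Priya on 25.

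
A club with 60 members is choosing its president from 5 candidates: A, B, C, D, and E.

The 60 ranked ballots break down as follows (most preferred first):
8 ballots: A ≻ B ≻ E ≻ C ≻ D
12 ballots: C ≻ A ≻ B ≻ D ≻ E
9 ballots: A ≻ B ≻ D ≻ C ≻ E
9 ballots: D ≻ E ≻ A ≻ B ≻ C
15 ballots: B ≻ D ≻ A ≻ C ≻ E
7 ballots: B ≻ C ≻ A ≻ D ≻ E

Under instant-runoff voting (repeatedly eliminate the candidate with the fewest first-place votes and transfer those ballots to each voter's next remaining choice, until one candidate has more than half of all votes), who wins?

Round 1: A 17, B 22, C 12, D 9, E 0. E eliminated.
Round 2: A 17, B 22, C 12, D 9. D eliminated.
Round 3: A 26, B 22, C 12. C eliminated.
Round 4: A 38, B 22. A has a majority (≥31).

A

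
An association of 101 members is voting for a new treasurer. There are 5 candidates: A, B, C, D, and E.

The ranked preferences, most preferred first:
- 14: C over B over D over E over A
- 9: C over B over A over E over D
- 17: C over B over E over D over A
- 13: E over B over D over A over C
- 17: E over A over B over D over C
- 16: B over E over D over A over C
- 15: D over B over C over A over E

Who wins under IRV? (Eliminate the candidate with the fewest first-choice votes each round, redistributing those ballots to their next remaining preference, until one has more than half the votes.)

Round 1: A 0, B 16, C 40, D 15, E 30. A eliminated.
Round 2: B 16, C 40, D 15, E 30. D eliminated.
Round 3: B 31, C 40, E 30. E eliminated.
Round 4: B 61, C 40. B has a majority (≥51).

B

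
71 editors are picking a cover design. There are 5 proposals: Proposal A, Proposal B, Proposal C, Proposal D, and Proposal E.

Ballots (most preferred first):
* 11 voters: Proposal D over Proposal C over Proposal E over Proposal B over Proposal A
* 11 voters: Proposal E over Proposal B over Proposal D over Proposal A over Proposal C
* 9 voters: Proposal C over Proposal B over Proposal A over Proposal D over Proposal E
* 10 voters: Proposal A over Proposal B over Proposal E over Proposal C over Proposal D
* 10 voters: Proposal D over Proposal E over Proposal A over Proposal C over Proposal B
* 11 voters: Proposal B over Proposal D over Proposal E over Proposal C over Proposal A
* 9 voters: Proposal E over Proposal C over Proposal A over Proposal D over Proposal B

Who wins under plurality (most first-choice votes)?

Proposal D

First-place votes: Proposal A 10, Proposal B 11, Proposal C 9, Proposal D 21, Proposal E 20.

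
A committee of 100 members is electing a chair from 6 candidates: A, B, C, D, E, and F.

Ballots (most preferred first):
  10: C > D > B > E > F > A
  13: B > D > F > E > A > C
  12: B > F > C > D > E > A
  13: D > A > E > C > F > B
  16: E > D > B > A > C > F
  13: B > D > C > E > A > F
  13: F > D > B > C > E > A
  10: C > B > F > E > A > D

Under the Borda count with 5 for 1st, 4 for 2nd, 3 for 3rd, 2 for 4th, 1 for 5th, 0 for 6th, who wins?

D

A: 10×0 + 13×1 + 12×0 + 13×4 + 16×2 + 13×1 + 13×0 + 10×1 = 120
B: 10×3 + 13×5 + 12×5 + 13×0 + 16×3 + 13×5 + 13×3 + 10×4 = 347
C: 10×5 + 13×0 + 12×3 + 13×2 + 16×1 + 13×3 + 13×2 + 10×5 = 243
D: 10×4 + 13×4 + 12×2 + 13×5 + 16×4 + 13×4 + 13×4 + 10×0 = 349
E: 10×2 + 13×2 + 12×1 + 13×3 + 16×5 + 13×2 + 13×1 + 10×2 = 236
F: 10×1 + 13×3 + 12×4 + 13×1 + 16×0 + 13×0 + 13×5 + 10×3 = 205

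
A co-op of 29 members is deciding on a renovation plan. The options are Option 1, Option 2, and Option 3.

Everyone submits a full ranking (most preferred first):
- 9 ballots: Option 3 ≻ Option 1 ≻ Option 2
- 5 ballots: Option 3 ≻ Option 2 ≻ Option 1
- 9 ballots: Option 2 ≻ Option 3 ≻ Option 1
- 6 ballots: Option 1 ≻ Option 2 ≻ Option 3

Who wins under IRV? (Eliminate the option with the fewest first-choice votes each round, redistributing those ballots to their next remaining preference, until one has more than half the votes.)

Round 1: Option 1 6, Option 2 9, Option 3 14. Option 1 eliminated.
Round 2: Option 2 15, Option 3 14. Option 2 has a majority (≥15).

Option 2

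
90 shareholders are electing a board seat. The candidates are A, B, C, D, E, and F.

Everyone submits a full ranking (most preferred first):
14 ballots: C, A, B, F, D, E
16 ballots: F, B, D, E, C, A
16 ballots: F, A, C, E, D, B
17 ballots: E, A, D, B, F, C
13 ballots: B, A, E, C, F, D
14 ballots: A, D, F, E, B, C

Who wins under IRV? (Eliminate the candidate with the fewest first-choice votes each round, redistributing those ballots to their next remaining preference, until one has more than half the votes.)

Round 1: A 14, B 13, C 14, D 0, E 17, F 32. D eliminated.
Round 2: A 14, B 13, C 14, E 17, F 32. B eliminated.
Round 3: A 27, C 14, E 17, F 32. C eliminated.
Round 4: A 41, E 17, F 32. E eliminated.
Round 5: A 58, F 32. A has a majority (≥46).

A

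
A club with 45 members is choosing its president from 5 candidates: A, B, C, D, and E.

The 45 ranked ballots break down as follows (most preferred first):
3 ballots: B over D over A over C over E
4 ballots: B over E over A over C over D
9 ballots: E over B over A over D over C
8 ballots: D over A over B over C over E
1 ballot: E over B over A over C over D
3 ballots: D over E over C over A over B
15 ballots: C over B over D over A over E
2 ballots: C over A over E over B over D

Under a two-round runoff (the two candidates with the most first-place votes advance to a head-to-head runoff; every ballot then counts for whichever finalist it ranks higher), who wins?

D

Round 1 first-place votes: A 0, B 7, C 17, D 11, E 10. C and D advance.
Runoff: C is ranked above D on 22 ballots, D above C on 23.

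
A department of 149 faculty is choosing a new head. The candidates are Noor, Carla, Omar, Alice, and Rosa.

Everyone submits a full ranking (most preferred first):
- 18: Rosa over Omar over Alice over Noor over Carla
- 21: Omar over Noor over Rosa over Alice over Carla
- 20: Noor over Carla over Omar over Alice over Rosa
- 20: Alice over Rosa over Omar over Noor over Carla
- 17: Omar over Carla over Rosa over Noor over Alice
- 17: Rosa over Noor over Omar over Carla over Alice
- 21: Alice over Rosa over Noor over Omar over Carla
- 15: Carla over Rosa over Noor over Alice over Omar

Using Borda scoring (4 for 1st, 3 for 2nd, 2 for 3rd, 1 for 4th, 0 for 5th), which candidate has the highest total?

Noor: 18×1 + 21×3 + 20×4 + 20×1 + 17×1 + 17×3 + 21×2 + 15×2 = 321
Carla: 18×0 + 21×0 + 20×3 + 20×0 + 17×3 + 17×1 + 21×0 + 15×4 = 188
Omar: 18×3 + 21×4 + 20×2 + 20×2 + 17×4 + 17×2 + 21×1 + 15×0 = 341
Alice: 18×2 + 21×1 + 20×1 + 20×4 + 17×0 + 17×0 + 21×4 + 15×1 = 256
Rosa: 18×4 + 21×2 + 20×0 + 20×3 + 17×2 + 17×4 + 21×3 + 15×3 = 384

Rosa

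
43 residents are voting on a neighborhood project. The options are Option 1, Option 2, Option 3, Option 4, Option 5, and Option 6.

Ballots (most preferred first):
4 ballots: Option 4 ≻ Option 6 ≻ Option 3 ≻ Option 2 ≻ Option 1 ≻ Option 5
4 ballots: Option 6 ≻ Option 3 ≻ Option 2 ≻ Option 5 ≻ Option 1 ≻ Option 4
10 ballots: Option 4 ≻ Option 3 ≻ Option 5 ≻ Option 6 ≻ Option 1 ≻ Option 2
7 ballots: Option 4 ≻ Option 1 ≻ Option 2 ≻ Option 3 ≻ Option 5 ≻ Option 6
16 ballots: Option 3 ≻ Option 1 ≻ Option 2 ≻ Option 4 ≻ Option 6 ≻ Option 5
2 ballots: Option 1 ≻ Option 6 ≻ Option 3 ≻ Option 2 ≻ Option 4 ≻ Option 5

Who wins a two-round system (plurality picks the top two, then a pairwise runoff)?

Round 1 first-place votes: Option 1 2, Option 2 0, Option 3 16, Option 4 21, Option 5 0, Option 6 4. Option 4 and Option 3 advance.
Runoff: Option 4 is ranked above Option 3 on 21 ballots, Option 3 above Option 4 on 22.

Option 3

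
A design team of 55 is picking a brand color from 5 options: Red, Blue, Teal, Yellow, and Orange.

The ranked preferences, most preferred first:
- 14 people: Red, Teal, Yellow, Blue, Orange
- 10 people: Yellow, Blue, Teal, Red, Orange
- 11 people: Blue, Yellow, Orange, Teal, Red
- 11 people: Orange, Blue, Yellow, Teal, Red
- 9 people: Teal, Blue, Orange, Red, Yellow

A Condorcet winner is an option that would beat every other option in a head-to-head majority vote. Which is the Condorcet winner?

Blue

Blue vs Red: 41–14
Blue vs Teal: 32–23
Blue vs Yellow: 31–24
Blue vs Orange: 44–11
Blue beats every other option.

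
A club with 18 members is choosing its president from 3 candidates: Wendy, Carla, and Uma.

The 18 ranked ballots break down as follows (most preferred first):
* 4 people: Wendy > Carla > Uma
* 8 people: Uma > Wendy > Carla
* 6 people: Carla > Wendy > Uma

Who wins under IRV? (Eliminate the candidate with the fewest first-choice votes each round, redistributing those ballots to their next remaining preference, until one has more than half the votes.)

Round 1: Wendy 4, Carla 6, Uma 8. Wendy eliminated.
Round 2: Carla 10, Uma 8. Carla has a majority (≥10).

Carla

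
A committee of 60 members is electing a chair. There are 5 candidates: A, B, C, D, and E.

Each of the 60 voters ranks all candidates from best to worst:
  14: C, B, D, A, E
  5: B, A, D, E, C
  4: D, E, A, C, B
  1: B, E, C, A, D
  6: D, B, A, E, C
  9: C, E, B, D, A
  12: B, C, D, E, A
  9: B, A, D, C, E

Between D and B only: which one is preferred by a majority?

B

D is ranked above B on 10 ballots; B above D on 50.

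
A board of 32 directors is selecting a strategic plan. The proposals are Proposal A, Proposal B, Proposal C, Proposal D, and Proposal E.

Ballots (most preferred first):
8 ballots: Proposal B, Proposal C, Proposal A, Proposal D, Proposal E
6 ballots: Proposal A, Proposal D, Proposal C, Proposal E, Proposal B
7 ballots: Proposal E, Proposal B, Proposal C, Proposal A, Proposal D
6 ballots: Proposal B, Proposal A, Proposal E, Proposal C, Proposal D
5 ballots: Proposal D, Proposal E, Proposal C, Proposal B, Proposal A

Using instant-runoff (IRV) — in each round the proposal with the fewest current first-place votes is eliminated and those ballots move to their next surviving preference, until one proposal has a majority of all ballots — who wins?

Proposal E

Round 1: Proposal A 6, Proposal B 14, Proposal C 0, Proposal D 5, Proposal E 7. Proposal C eliminated.
Round 2: Proposal A 6, Proposal B 14, Proposal D 5, Proposal E 7. Proposal D eliminated.
Round 3: Proposal A 6, Proposal B 14, Proposal E 12. Proposal A eliminated.
Round 4: Proposal B 14, Proposal E 18. Proposal E has a majority (≥17).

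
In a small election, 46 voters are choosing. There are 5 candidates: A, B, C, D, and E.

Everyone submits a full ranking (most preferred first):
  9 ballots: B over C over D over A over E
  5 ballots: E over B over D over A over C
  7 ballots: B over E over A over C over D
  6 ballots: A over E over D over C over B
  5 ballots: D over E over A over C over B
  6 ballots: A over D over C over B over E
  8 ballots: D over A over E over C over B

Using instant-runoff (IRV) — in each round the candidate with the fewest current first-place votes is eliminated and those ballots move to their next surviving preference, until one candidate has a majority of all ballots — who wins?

D

Round 1: A 12, B 16, C 0, D 13, E 5. C eliminated.
Round 2: A 12, B 16, D 13, E 5. E eliminated.
Round 3: A 12, B 21, D 13. A eliminated.
Round 4: B 21, D 25. D has a majority (≥24).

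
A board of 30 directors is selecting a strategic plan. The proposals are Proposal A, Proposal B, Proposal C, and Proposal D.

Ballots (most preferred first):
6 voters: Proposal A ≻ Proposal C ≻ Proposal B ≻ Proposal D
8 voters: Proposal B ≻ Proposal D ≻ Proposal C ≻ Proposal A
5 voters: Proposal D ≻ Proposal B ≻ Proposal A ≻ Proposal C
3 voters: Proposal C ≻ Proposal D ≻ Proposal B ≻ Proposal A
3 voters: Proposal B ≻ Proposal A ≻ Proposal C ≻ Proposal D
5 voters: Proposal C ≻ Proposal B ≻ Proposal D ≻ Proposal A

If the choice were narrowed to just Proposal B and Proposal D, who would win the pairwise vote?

Proposal B

Proposal B is ranked above Proposal D on 22 ballots; Proposal D above Proposal B on 8.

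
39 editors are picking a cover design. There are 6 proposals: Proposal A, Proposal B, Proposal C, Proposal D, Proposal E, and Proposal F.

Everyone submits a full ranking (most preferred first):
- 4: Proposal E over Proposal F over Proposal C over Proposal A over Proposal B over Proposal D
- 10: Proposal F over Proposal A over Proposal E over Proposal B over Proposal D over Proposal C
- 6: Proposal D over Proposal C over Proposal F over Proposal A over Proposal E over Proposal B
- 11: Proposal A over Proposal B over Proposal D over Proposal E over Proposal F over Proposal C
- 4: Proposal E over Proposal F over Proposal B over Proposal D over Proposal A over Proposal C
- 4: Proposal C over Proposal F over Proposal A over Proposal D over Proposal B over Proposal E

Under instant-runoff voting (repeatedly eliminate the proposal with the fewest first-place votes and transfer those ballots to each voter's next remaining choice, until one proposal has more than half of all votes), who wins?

Round 1: Proposal A 11, Proposal B 0, Proposal C 4, Proposal D 6, Proposal E 8, Proposal F 10. Proposal B eliminated.
Round 2: Proposal A 11, Proposal C 4, Proposal D 6, Proposal E 8, Proposal F 10. Proposal C eliminated.
Round 3: Proposal A 11, Proposal D 6, Proposal E 8, Proposal F 14. Proposal D eliminated.
Round 4: Proposal A 11, Proposal E 8, Proposal F 20. Proposal F has a majority (≥20).

Proposal F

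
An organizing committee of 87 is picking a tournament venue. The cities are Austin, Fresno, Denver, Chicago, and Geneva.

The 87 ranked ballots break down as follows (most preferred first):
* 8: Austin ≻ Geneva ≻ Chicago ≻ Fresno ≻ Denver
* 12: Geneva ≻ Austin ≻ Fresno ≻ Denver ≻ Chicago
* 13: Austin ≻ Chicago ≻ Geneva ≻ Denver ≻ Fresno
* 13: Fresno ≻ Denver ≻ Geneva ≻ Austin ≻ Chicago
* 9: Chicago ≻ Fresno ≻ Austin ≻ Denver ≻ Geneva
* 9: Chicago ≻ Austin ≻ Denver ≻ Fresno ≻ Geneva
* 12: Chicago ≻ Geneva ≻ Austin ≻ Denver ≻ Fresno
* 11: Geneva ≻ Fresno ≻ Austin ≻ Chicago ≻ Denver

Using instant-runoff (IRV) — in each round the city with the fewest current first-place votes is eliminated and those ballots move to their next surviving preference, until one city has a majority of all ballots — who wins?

Round 1: Austin 21, Fresno 13, Denver 0, Chicago 30, Geneva 23. Denver eliminated.
Round 2: Austin 21, Fresno 13, Chicago 30, Geneva 23. Fresno eliminated.
Round 3: Austin 21, Chicago 30, Geneva 36. Austin eliminated.
Round 4: Chicago 43, Geneva 44. Geneva has a majority (≥44).

Geneva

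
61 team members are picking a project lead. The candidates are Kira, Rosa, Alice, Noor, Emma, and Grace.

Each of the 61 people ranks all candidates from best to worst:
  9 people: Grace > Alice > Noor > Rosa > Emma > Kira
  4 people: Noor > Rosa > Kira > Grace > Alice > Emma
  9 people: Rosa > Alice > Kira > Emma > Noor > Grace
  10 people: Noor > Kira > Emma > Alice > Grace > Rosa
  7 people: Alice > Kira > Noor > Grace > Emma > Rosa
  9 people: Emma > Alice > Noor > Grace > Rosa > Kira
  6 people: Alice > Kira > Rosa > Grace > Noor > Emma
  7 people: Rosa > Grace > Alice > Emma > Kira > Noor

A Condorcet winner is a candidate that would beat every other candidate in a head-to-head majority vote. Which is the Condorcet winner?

Alice vs Kira: 47–14
Alice vs Rosa: 41–20
Alice vs Noor: 47–14
Alice vs Emma: 42–19
Alice vs Grace: 41–20
Alice beats every other candidate.

Alice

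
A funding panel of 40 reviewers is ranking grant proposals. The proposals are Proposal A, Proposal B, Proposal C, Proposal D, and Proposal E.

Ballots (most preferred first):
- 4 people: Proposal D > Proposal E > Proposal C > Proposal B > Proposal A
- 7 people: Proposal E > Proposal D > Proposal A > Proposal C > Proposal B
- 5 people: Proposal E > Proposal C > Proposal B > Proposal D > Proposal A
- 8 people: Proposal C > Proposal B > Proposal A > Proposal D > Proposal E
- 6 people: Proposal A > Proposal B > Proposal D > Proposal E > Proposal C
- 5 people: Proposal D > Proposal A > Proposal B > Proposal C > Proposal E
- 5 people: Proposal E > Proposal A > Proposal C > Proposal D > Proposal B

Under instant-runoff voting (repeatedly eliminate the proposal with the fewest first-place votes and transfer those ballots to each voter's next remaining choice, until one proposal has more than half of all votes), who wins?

Proposal D

Round 1: Proposal A 6, Proposal B 0, Proposal C 8, Proposal D 9, Proposal E 17. Proposal B eliminated.
Round 2: Proposal A 6, Proposal C 8, Proposal D 9, Proposal E 17. Proposal A eliminated.
Round 3: Proposal C 8, Proposal D 15, Proposal E 17. Proposal C eliminated.
Round 4: Proposal D 23, Proposal E 17. Proposal D has a majority (≥21).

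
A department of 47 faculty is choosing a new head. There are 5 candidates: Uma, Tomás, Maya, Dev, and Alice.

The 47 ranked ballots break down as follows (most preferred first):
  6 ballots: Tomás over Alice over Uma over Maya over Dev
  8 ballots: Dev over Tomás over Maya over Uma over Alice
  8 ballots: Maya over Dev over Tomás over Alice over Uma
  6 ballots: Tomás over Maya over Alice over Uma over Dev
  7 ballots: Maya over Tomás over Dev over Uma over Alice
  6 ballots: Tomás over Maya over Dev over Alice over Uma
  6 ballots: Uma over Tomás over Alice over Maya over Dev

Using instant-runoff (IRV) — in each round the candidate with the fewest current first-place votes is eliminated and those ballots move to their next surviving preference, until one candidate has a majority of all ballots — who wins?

Round 1: Uma 6, Tomás 18, Maya 15, Dev 8, Alice 0. Alice eliminated.
Round 2: Uma 6, Tomás 18, Maya 15, Dev 8. Uma eliminated.
Round 3: Tomás 24, Maya 15, Dev 8. Tomás has a majority (≥24).

Tomás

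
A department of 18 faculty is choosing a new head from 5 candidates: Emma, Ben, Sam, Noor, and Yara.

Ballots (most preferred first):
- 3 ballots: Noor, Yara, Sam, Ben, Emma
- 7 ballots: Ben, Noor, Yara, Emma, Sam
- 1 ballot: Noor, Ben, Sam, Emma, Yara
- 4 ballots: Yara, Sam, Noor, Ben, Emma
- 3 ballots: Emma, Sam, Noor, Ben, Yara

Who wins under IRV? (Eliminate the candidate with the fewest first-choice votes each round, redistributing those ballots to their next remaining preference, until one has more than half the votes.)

Noor

Round 1: Emma 3, Ben 7, Sam 0, Noor 4, Yara 4. Sam eliminated.
Round 2: Emma 3, Ben 7, Noor 4, Yara 4. Emma eliminated.
Round 3: Ben 7, Noor 7, Yara 4. Yara eliminated.
Round 4: Ben 7, Noor 11. Noor has a majority (≥10).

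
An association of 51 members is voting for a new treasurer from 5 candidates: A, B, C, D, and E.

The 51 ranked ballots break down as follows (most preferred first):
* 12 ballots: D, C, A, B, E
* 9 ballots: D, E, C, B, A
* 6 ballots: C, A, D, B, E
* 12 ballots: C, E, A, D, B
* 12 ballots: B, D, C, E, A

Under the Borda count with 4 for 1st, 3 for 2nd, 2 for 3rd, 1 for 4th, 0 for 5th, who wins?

C

A: 12×2 + 9×0 + 6×3 + 12×2 + 12×0 = 66
B: 12×1 + 9×1 + 6×1 + 12×0 + 12×4 = 75
C: 12×3 + 9×2 + 6×4 + 12×4 + 12×2 = 150
D: 12×4 + 9×4 + 6×2 + 12×1 + 12×3 = 144
E: 12×0 + 9×3 + 6×0 + 12×3 + 12×1 = 75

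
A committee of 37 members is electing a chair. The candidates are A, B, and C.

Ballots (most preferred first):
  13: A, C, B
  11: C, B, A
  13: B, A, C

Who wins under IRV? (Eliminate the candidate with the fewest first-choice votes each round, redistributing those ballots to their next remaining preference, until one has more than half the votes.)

Round 1: A 13, B 13, C 11. C eliminated.
Round 2: A 13, B 24. B has a majority (≥19).

B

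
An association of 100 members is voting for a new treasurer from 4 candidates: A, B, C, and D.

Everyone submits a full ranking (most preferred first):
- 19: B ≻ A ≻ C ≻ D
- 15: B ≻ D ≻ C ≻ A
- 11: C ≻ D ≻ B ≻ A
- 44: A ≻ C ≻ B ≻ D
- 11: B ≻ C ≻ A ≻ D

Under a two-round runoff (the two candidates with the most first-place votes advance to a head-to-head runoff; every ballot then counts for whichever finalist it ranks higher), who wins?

Round 1 first-place votes: A 44, B 45, C 11, D 0. B and A advance.
Runoff: B is ranked above A on 56 ballots, A above B on 44.

B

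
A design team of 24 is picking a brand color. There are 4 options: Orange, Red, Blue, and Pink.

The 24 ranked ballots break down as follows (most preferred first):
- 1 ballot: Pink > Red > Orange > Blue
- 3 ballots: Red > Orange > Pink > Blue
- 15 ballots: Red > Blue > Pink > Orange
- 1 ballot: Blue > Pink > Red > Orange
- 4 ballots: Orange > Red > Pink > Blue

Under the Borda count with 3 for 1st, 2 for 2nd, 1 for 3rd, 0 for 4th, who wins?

Orange: 1×1 + 3×2 + 15×0 + 1×0 + 4×3 = 19
Red: 1×2 + 3×3 + 15×3 + 1×1 + 4×2 = 65
Blue: 1×0 + 3×0 + 15×2 + 1×3 + 4×0 = 33
Pink: 1×3 + 3×1 + 15×1 + 1×2 + 4×1 = 27

Red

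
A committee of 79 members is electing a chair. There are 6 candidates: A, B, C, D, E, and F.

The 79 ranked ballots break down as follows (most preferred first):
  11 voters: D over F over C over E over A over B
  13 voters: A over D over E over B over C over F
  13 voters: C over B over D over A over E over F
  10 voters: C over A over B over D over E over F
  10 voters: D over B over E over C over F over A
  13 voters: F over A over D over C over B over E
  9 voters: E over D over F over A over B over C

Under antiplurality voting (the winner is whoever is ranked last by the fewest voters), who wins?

D

Last-place votes: A 10, B 11, C 9, D 0, E 13, F 36.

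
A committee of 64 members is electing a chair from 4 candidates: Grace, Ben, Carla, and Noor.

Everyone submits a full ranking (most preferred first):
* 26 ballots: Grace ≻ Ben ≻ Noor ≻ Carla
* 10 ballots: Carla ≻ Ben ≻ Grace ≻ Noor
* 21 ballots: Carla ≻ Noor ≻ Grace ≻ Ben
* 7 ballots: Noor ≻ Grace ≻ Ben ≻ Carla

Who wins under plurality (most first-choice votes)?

Carla

First-place votes: Grace 26, Ben 0, Carla 31, Noor 7.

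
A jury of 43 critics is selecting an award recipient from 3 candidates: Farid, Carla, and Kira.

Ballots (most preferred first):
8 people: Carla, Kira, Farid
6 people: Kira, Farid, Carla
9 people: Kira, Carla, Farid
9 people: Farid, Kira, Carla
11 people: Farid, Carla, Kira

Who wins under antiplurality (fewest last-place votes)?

Last-place votes: Farid 17, Carla 15, Kira 11.

Kira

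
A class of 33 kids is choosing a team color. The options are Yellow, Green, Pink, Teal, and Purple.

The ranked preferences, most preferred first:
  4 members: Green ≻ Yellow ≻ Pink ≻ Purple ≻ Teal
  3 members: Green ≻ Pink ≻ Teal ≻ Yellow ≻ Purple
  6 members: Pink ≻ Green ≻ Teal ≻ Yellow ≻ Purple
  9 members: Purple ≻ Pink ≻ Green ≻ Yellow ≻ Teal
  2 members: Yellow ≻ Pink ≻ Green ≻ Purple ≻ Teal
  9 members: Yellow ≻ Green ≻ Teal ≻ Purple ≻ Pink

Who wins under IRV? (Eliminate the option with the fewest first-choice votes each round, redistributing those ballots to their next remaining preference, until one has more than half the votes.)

Green

Round 1: Yellow 11, Green 7, Pink 6, Teal 0, Purple 9. Teal eliminated.
Round 2: Yellow 11, Green 7, Pink 6, Purple 9. Pink eliminated.
Round 3: Yellow 11, Green 13, Purple 9. Purple eliminated.
Round 4: Yellow 11, Green 22. Green has a majority (≥17).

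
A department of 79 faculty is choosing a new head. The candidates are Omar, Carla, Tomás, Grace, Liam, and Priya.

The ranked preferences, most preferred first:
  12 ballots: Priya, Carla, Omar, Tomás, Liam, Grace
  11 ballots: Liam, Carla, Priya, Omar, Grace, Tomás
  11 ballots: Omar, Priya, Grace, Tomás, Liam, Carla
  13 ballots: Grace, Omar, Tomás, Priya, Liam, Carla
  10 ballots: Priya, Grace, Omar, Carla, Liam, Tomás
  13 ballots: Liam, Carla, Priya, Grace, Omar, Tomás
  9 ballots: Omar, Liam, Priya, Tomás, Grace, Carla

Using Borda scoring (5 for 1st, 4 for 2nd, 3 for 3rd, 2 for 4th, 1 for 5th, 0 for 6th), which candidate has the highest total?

Omar: 12×3 + 11×2 + 11×5 + 13×4 + 10×3 + 13×1 + 9×5 = 253
Carla: 12×4 + 11×4 + 11×0 + 13×0 + 10×2 + 13×4 + 9×0 = 164
Tomás: 12×2 + 11×0 + 11×2 + 13×3 + 10×0 + 13×0 + 9×2 = 103
Grace: 12×0 + 11×1 + 11×3 + 13×5 + 10×4 + 13×2 + 9×1 = 184
Liam: 12×1 + 11×5 + 11×1 + 13×1 + 10×1 + 13×5 + 9×4 = 202
Priya: 12×5 + 11×3 + 11×4 + 13×2 + 10×5 + 13×3 + 9×3 = 279

Priya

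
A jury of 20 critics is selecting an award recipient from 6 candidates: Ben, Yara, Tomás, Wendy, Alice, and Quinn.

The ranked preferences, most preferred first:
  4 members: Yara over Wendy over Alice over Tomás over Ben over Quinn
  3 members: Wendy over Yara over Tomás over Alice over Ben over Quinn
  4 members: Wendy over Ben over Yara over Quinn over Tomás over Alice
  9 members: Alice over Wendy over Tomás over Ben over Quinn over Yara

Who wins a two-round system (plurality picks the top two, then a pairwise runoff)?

Wendy

Round 1 first-place votes: Ben 0, Yara 4, Tomás 0, Wendy 7, Alice 9, Quinn 0. Alice and Wendy advance.
Runoff: Alice is ranked above Wendy on 9 ballots, Wendy above Alice on 11.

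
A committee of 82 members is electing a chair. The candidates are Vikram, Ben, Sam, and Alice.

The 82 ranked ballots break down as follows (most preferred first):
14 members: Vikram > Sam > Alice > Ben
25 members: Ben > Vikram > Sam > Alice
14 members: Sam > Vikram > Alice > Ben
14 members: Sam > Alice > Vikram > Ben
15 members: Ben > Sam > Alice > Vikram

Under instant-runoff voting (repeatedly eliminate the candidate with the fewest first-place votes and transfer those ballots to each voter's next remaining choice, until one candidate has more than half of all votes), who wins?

Round 1: Vikram 14, Ben 40, Sam 28, Alice 0. Alice eliminated.
Round 2: Vikram 14, Ben 40, Sam 28. Vikram eliminated.
Round 3: Ben 40, Sam 42. Sam has a majority (≥42).

Sam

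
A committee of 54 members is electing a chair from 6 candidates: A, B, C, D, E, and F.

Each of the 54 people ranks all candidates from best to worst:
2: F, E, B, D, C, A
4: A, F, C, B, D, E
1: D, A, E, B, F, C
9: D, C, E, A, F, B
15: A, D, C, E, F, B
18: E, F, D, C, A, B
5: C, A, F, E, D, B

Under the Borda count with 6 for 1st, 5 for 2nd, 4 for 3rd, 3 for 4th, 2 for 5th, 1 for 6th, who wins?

A: 2×1 + 4×6 + 1×5 + 9×3 + 15×6 + 18×2 + 5×5 = 209
B: 2×4 + 4×3 + 1×3 + 9×1 + 15×1 + 18×1 + 5×1 = 70
C: 2×2 + 4×4 + 1×1 + 9×5 + 15×4 + 18×3 + 5×6 = 210
D: 2×3 + 4×2 + 1×6 + 9×6 + 15×5 + 18×4 + 5×2 = 231
E: 2×5 + 4×1 + 1×4 + 9×4 + 15×3 + 18×6 + 5×3 = 222
F: 2×6 + 4×5 + 1×2 + 9×2 + 15×2 + 18×5 + 5×4 = 192

D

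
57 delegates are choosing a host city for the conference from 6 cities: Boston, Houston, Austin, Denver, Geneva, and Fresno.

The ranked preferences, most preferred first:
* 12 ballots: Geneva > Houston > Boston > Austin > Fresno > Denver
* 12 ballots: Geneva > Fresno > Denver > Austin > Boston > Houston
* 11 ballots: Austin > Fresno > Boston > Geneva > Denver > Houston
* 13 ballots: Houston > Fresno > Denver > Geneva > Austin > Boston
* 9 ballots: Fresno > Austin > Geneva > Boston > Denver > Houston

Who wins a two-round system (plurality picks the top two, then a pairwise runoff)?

Geneva

Round 1 first-place votes: Boston 0, Houston 13, Austin 11, Denver 0, Geneva 24, Fresno 9. Geneva and Houston advance.
Runoff: Geneva is ranked above Houston on 44 ballots, Houston above Geneva on 13.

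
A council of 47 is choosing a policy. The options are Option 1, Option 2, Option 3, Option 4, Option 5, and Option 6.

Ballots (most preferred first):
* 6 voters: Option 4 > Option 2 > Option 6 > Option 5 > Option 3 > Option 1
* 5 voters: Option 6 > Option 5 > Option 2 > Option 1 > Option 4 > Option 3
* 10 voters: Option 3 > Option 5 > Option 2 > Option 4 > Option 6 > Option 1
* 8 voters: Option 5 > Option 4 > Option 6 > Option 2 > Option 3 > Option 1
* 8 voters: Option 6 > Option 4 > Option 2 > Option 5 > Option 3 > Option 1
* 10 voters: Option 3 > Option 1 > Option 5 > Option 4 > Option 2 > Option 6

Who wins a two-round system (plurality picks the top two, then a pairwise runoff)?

Round 1 first-place votes: Option 1 0, Option 2 0, Option 3 20, Option 4 6, Option 5 8, Option 6 13. Option 3 and Option 6 advance.
Runoff: Option 3 is ranked above Option 6 on 20 ballots, Option 6 above Option 3 on 27.

Option 6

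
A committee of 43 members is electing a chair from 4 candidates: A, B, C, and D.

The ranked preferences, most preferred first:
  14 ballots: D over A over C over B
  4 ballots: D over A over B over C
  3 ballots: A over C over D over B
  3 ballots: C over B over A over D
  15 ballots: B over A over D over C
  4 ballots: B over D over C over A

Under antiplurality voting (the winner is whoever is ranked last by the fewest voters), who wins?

D

Last-place votes: A 4, B 17, C 19, D 3.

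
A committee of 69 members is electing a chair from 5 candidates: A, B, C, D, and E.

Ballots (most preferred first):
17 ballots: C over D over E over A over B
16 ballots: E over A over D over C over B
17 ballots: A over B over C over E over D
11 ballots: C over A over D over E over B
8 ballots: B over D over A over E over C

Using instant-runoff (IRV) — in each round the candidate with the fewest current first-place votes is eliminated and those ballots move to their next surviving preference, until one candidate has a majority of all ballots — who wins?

A

Round 1: A 17, B 8, C 28, D 0, E 16. D eliminated.
Round 2: A 17, B 8, C 28, E 16. B eliminated.
Round 3: A 25, C 28, E 16. E eliminated.
Round 4: A 41, C 28. A has a majority (≥35).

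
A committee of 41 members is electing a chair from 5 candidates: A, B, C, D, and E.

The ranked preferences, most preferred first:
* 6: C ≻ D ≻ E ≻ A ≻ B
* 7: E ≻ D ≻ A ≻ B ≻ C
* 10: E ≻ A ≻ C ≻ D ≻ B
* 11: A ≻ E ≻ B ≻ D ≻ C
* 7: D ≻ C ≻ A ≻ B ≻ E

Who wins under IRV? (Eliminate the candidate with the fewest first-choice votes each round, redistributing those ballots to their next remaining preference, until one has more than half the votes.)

E

Round 1: A 11, B 0, C 6, D 7, E 17. B eliminated.
Round 2: A 11, C 6, D 7, E 17. C eliminated.
Round 3: A 11, D 13, E 17. A eliminated.
Round 4: D 13, E 28. E has a majority (≥21).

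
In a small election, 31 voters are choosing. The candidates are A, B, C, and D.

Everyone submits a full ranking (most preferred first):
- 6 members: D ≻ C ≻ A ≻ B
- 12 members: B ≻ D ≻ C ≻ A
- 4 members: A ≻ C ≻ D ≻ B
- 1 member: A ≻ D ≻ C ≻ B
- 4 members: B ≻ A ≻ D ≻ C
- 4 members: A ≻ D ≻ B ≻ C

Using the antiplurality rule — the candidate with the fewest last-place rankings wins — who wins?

Last-place votes: A 12, B 11, C 8, D 0.

D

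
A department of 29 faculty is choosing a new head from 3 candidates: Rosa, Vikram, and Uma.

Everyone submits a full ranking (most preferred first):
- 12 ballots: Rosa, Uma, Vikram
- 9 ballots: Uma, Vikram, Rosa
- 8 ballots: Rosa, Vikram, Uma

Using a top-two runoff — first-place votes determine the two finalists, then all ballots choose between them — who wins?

Round 1 first-place votes: Rosa 20, Vikram 0, Uma 9. Rosa and Uma advance.
Runoff: Rosa is ranked above Uma on 20 ballots, Uma above Rosa on 9.

Rosa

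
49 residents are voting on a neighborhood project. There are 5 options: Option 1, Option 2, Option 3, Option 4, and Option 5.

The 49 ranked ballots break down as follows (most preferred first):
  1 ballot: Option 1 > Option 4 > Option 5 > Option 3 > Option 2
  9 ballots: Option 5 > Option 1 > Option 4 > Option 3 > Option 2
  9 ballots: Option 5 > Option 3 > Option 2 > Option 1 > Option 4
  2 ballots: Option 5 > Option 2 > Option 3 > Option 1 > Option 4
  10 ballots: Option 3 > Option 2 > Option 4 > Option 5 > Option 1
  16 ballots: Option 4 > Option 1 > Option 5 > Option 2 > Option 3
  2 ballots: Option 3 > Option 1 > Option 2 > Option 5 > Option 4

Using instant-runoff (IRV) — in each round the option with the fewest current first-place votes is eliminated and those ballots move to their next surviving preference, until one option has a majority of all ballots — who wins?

Option 4

Round 1: Option 1 1, Option 2 0, Option 3 12, Option 4 16, Option 5 20. Option 2 eliminated.
Round 2: Option 1 1, Option 3 12, Option 4 16, Option 5 20. Option 1 eliminated.
Round 3: Option 3 12, Option 4 17, Option 5 20. Option 3 eliminated.
Round 4: Option 4 27, Option 5 22. Option 4 has a majority (≥25).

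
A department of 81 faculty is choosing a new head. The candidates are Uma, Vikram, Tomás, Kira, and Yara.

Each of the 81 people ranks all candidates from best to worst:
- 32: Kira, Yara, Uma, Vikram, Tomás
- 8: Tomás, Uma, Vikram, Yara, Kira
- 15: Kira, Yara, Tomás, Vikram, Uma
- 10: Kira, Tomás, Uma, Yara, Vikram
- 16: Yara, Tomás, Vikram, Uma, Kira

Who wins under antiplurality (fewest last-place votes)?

Yara

Last-place votes: Uma 15, Vikram 10, Tomás 32, Kira 24, Yara 0.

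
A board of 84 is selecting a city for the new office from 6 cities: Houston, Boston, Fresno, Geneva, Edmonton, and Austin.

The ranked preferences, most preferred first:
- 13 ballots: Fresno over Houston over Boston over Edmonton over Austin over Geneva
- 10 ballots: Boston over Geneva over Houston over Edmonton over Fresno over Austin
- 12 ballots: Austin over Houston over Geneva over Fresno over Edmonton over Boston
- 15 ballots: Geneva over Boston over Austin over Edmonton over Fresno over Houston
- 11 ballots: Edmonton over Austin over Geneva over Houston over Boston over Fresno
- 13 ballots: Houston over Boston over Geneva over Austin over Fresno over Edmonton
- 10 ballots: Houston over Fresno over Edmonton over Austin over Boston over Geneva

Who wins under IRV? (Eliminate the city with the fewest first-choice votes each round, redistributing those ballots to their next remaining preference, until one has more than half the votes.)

Round 1: Houston 23, Boston 10, Fresno 13, Geneva 15, Edmonton 11, Austin 12. Boston eliminated.
Round 2: Houston 23, Fresno 13, Geneva 25, Edmonton 11, Austin 12. Edmonton eliminated.
Round 3: Houston 23, Fresno 13, Geneva 25, Austin 23. Fresno eliminated.
Round 4: Houston 36, Geneva 25, Austin 23. Austin eliminated.
Round 5: Houston 48, Geneva 36. Houston has a majority (≥43).

Houston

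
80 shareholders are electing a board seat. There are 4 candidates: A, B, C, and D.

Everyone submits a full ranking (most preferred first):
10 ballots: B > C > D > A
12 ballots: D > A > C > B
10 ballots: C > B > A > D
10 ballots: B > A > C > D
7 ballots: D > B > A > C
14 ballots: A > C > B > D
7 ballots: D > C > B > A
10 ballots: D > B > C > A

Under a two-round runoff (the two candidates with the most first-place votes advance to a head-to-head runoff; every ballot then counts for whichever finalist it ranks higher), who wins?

Round 1 first-place votes: A 14, B 20, C 10, D 36. D and B advance.
Runoff: D is ranked above B on 36 ballots, B above D on 44.

B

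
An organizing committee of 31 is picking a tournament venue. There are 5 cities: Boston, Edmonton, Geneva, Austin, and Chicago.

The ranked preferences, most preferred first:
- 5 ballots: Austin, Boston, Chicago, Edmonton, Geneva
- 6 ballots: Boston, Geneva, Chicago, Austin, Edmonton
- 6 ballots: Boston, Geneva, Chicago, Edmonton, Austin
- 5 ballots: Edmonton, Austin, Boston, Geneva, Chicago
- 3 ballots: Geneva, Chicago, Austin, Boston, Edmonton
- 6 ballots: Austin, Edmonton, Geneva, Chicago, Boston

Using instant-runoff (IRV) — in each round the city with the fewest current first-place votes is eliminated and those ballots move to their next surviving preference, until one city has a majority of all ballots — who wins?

Austin

Round 1: Boston 12, Edmonton 5, Geneva 3, Austin 11, Chicago 0. Chicago eliminated.
Round 2: Boston 12, Edmonton 5, Geneva 3, Austin 11. Geneva eliminated.
Round 3: Boston 12, Edmonton 5, Austin 14. Edmonton eliminated.
Round 4: Boston 12, Austin 19. Austin has a majority (≥16).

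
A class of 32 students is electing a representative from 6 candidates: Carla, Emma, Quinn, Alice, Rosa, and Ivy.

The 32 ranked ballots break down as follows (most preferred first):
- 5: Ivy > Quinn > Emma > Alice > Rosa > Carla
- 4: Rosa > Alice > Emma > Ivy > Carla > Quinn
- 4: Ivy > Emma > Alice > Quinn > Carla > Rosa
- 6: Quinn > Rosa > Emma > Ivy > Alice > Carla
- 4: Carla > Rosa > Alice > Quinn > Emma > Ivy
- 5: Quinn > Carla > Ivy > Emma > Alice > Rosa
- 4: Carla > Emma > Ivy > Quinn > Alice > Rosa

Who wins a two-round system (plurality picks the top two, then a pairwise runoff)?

Round 1 first-place votes: Carla 8, Emma 0, Quinn 11, Alice 0, Rosa 4, Ivy 9. Quinn and Ivy advance.
Runoff: Quinn is ranked above Ivy on 15 ballots, Ivy above Quinn on 17.

Ivy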